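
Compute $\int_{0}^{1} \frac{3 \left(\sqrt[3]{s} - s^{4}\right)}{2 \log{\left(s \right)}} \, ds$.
$\log{\left(\frac{8 \sqrt{15}}{225} \right)}$

Replace the exponent $\frac{1}{3}$ by a parameter $a$: let $I(a) = \int_{0}^{1} \frac{3 \left(- s^{4} + s^{a}\right)}{2 \log{\left(s \right)}} \, ds$.

Since $\dfrac{\partial}{\partial a}\,s^{a} = s^{a} \ln s$, the $\ln s$ in the denominator cancels and
$$\frac{dI}{da} = \int_{0}^{1} \frac{3}{2} s^{a} \, ds = \frac{3}{2} \left[\frac{s^{a+1}}{a+1}\right]_0^1 = \frac{3}{2 \left(a + 1\right)}.$$

Integrating with respect to $a$ gives $I(a) = \frac{3 \log{\left(a + 1 \right)}}{2} - \frac{3 \log{\left(5 \right)}}{2} + C$.

At $a = 4$ the integrand is identically $0$, so $I(4) = 0$. The closed form gives $0$, hence $C = 0$.

Setting $a = \frac{1}{3}$:
$$I = \log{\left(\frac{8 \sqrt{15}}{225} \right)}.$$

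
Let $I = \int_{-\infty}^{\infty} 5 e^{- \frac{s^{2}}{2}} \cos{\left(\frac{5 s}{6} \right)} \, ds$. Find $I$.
$\frac{5 \sqrt{2} \sqrt{\pi}}{e^{\frac{25}{72}}}$

Define $I(b) = \int_{-\infty}^{\infty} 5 e^{- \frac{s^{2}}{2}} \cos{\left(b s \right)} \, ds$.

Differentiating under the integral sign,
$$I'(b) = \int_{-\infty}^{\infty} - 5 s e^{- \frac{s^{2}}{2}} \sin{\left(b s \right)} \, ds.$$

Integrate $\int_{-\infty}^{\infty} s \sin(b s)\, e^{- \frac{s^{2}}{2}}\, ds$ by parts with $u = \sin(b s)$ and $dv = s\, e^{- \frac{s^{2}}{2}}\, ds$, giving $v = - e^{- \frac{s^{2}}{2}}$. The boundary term vanishes and
$$\int_{-\infty}^{\infty} s \sin(b s)\, e^{- \frac{s^{2}}{2}}\, ds = b \int_{-\infty}^{\infty} \cos(b s)\, e^{- \frac{s^{2}}{2}}\, ds,$$
so $I'(b) = - b\, I(b)$.

This is a separable first-order ODE; solving with the initial condition $I(0) = \int_{-\infty}^{\infty} 5 e^{- \frac{s^{2}}{2}}\,ds = 5 \sqrt{2} \sqrt{\pi}$ gives
$$I(b) = 5 \sqrt{2} \sqrt{\pi} e^{- \frac{b^{2}}{2}}.$$

Setting $b = \frac{5}{6}$:
$$I = \frac{5 \sqrt{2} \sqrt{\pi}}{e^{\frac{25}{72}}}.$$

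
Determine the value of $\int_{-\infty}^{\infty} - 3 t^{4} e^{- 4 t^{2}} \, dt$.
$- \frac{9 \sqrt{\pi}}{128}$

Begin with the known integral
$$J(a) = \int_{-\infty}^{\infty} - 3 e^{- a t^{2}} \, dt = - \frac{3 \sqrt{\pi}}{\sqrt{a}}.$$

Differentiating under the integral sign brings down a factor of $(-t^2)$:
$$\frac{dJ}{da} = \int_{-\infty}^{\infty} 3 t^{2} e^{- a t^{2}} \, dt = \frac{3 \sqrt{\pi}}{2 a^{\frac{3}{2}}}.$$

Repeating twice in total — each differentiation brings down another $(-t^2)$ — gives
$$\frac{d^{2}J}{da^{2}} = \int_{-\infty}^{\infty} - 3 t^{4} e^{- a t^{2}} \, dt = - \frac{9 \sqrt{\pi}}{4 a^{\frac{5}{2}}},$$
and the integrand here is exactly the target integrand, so $I = - \frac{9 \sqrt{\pi}}{4 a^{\frac{5}{2}}}$.

Setting $a = 4$:
$$I = - \frac{9 \sqrt{\pi}}{128}.$$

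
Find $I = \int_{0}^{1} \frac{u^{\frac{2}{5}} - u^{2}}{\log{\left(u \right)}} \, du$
$- \log{\left(15 \right)} + \log{\left(7 \right)}$

Replace the exponent $2$ by a parameter $a$: let $I(a) = \int_{0}^{1} \frac{u^{\frac{2}{5}} - u^{a}}{\log{\left(u \right)}} \, du$.

Since $\dfrac{\partial}{\partial a}\,u^{a} = u^{a} \ln u$, the $\ln u$ in the denominator cancels and
$$\frac{dI}{da} = \int_{0}^{1} -1 u^{a} \, du = -1 \left[\frac{u^{a+1}}{a+1}\right]_0^1 = - \frac{1}{a + 1}.$$

Integrating with respect to $a$ gives $I(a) = - \log{\left(\frac{5 a}{7} + \frac{5}{7} \right)} + C$.

At $a = \frac{2}{5}$ the integrand is identically $0$, so $I(\frac{2}{5}) = 0$. The closed form gives $0$, hence $C = 0$.

Setting $a = 2$:
$$I = - \log{\left(15 \right)} + \log{\left(7 \right)}.$$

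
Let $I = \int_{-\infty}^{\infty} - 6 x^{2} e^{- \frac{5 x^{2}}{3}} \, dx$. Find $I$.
$- \frac{9 \sqrt{15} \sqrt{\pi}}{25}$

Begin with the known integral
$$J(a) = \int_{-\infty}^{\infty} - 6 e^{- a x^{2}} \, dx = - \frac{6 \sqrt{\pi}}{\sqrt{a}}.$$

Differentiating under the integral sign brings down a factor of $(-x^2)$:
$$\frac{dJ}{da} = \int_{-\infty}^{\infty} 6 x^{2} e^{- a x^{2}} \, dx = \frac{3 \sqrt{\pi}}{a^{\frac{3}{2}}}.$$

The integral on the left is $-I$, so $I = - \frac{3 \sqrt{\pi}}{a^{\frac{3}{2}}}$.

Setting $a = \frac{5}{3}$:
$$I = - \frac{9 \sqrt{15} \sqrt{\pi}}{25}.$$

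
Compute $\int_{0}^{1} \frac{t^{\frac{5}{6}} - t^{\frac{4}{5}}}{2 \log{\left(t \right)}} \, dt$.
$\log{\left(\frac{\sqrt{330}}{18} \right)}$

Introduce a parameter $a$ in the exponent: let $I(a) = \int_{0}^{1} \frac{t^{\frac{5}{6}} - t^{a}}{2 \log{\left(t \right)}} \, dt$.

Since $\dfrac{\partial}{\partial a}\,t^{a} = t^{a} \ln t$, the $\ln t$ in the denominator cancels and
$$\frac{dI}{da} = \int_{0}^{1} - \frac{1}{2} t^{a} \, dt = - \frac{1}{2} \left[\frac{t^{a+1}}{a+1}\right]_0^1 = - \frac{1}{2 a + 2}.$$

Integrating with respect to $a$ gives $I(a) = - \frac{\log{\left(a + 1 \right)}}{2} - \frac{\log{\left(6 \right)}}{2} + \frac{\log{\left(11 \right)}}{2} + C$.

At $a = \frac{5}{6}$ the integrand is identically $0$, so $I(\frac{5}{6}) = 0$. The closed form gives $0$, hence $C = 0$.

Setting $a = \frac{4}{5}$:
$$I = \log{\left(\frac{\sqrt{330}}{18} \right)}.$$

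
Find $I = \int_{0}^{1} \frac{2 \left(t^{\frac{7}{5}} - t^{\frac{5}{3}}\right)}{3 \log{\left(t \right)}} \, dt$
$\log{\left(\frac{3 \sqrt[3]{30}}{10} \right)}$

Introduce a parameter $a$ in the exponent: let $I(a) = \int_{0}^{1} \frac{2 \left(t^{\frac{7}{5}} - t^{a}\right)}{3 \log{\left(t \right)}} \, dt$.

Since $\dfrac{\partial}{\partial a}\,t^{a} = t^{a} \ln t$, the $\ln t$ in the denominator cancels and
$$\frac{dI}{da} = \int_{0}^{1} - \frac{2}{3} t^{a} \, dt = - \frac{2}{3} \left[\frac{t^{a+1}}{a+1}\right]_0^1 = - \frac{2}{3 a + 3}.$$

Integrating with respect to $a$ gives $I(a) = - \frac{2 \log{\left(a + 1 \right)}}{3} - \frac{2 \log{\left(5 \right)}}{3} + \frac{2 \log{\left(12 \right)}}{3} + C$.

At $a = \frac{7}{5}$ the integrand is identically $0$, so $I(\frac{7}{5}) = 0$. The closed form gives $0$, hence $C = 0$.

Setting $a = \frac{5}{3}$:
$$I = \log{\left(\frac{3 \sqrt[3]{30}}{10} \right)}.$$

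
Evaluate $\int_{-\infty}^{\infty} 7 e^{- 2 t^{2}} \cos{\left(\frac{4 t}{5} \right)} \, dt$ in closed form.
$\frac{7 \sqrt{2} \sqrt{\pi}}{2 e^{\frac{2}{25}}}$

Treat the cosine frequency as a parameter and define $I(b) = \int_{-\infty}^{\infty} 7 e^{- 2 t^{2}} \cos{\left(b t \right)} \, dt$.

Differentiating under the integral sign,
$$I'(b) = \int_{-\infty}^{\infty} - 7 t e^{- 2 t^{2}} \sin{\left(b t \right)} \, dt.$$

Integrate $\int_{-\infty}^{\infty} t \sin(b t)\, e^{- 2 t^{2}}\, dt$ by parts with $u = \sin(b t)$ and $dv = t\, e^{- 2 t^{2}}\, dt$, giving $v = - \frac{e^{- 2 t^{2}}}{4}$. The boundary term vanishes and
$$\int_{-\infty}^{\infty} t \sin(b t)\, e^{- 2 t^{2}}\, dt = \frac{b}{4} \int_{-\infty}^{\infty} \cos(b t)\, e^{- 2 t^{2}}\, dt,$$
so $I'(b) = - \frac{b}{4}\, I(b)$.

This is a separable first-order ODE; solving with the initial condition $I(0) = \int_{-\infty}^{\infty} 7 e^{- 2 t^{2}}\,dt = \frac{7 \sqrt{2} \sqrt{\pi}}{2}$ gives
$$I(b) = \frac{7 \sqrt{2} \sqrt{\pi} e^{- \frac{b^{2}}{8}}}{2}.$$

Setting $b = \frac{4}{5}$:
$$I = \frac{7 \sqrt{2} \sqrt{\pi}}{2 e^{\frac{2}{25}}}.$$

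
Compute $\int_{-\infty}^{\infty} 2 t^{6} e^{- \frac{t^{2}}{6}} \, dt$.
$810 \sqrt{6} \sqrt{\pi}$

Begin with the known integral
$$J(a) = \int_{-\infty}^{\infty} 2 e^{- a t^{2}} \, dt = \frac{2 \sqrt{\pi}}{\sqrt{a}}.$$

Differentiating under the integral sign brings down a factor of $(-t^2)$:
$$\frac{dJ}{da} = \int_{-\infty}^{\infty} - 2 t^{2} e^{- a t^{2}} \, dt = - \frac{\sqrt{\pi}}{a^{\frac{3}{2}}}.$$

Repeating $3$ times in total — each differentiation brings down another $(-t^2)$ — gives
$$\frac{d^{3}J}{da^{3}} = \int_{-\infty}^{\infty} - 2 t^{6} e^{- a t^{2}} \, dt = - \frac{15 \sqrt{\pi}}{4 a^{\frac{7}{2}}},$$
and the integrand here is $(-1)^{3}$ times the target integrand, so $I = (-1)^{3}\,\frac{d^{3}J}{da^{3}} = \frac{15 \sqrt{\pi}}{4 a^{\frac{7}{2}}}$.

Setting $a = \frac{1}{6}$:
$$I = 810 \sqrt{6} \sqrt{\pi}.$$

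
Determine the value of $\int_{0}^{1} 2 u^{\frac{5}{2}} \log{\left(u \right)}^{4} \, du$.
$\frac{1536}{16807}$

Begin with the known integral
$$J(a) = \int_{0}^{1} 2 u^{a} \, du = \frac{2}{a + 1}.$$

Differentiating under the integral sign brings down a factor of $\ln u$:
$$\frac{dJ}{da} = \int_{0}^{1} 2 u^{a} \log{\left(u \right)} \, du = - \frac{2}{\left(a + 1\right)^{2}}.$$

Repeating $4$ times in total — each differentiation brings down another $\ln u$ — gives
$$\frac{d^{4}J}{da^{4}} = \int_{0}^{1} 2 u^{a} \log{\left(u \right)}^{4} \, du = \frac{48}{\left(a + 1\right)^{5}},$$
and the integrand here is exactly the target integrand, so $I = \frac{48}{\left(a + 1\right)^{5}}$.

Setting $a = \frac{5}{2}$:
$$I = \frac{1536}{16807}.$$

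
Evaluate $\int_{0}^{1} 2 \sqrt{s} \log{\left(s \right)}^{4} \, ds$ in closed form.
$\frac{512}{81}$

Start from the elementary integral
$$J(a) = \int_{0}^{1} 2 s^{a} \, ds = \frac{2}{a + 1}.$$

Differentiating under the integral sign brings down a factor of $\ln s$:
$$\frac{dJ}{da} = \int_{0}^{1} 2 s^{a} \log{\left(s \right)} \, ds = - \frac{2}{\left(a + 1\right)^{2}}.$$

Repeating $4$ times in total — each differentiation brings down another $\ln s$ — gives
$$\frac{d^{4}J}{da^{4}} = \int_{0}^{1} 2 s^{a} \log{\left(s \right)}^{4} \, ds = \frac{48}{\left(a + 1\right)^{5}},$$
and the integrand here is exactly the target integrand, so $I = \frac{48}{\left(a + 1\right)^{5}}$.

Setting $a = \frac{1}{2}$:
$$I = \frac{512}{81}.$$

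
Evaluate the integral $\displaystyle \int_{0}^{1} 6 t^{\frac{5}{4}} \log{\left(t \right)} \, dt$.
$- \frac{32}{27}$

Start from the elementary integral
$$J(a) = \int_{0}^{1} 6 t^{a} \, dt = \frac{6}{a + 1}.$$

Differentiating under the integral sign brings down a factor of $\ln t$:
$$\frac{dJ}{da} = \int_{0}^{1} 6 t^{a} \log{\left(t \right)} \, dt = - \frac{6}{\left(a + 1\right)^{2}}.$$

The integral on the left is $I$, so $I = - \frac{6}{\left(a + 1\right)^{2}}$.

Setting $a = \frac{5}{4}$:
$$I = - \frac{32}{27}.$$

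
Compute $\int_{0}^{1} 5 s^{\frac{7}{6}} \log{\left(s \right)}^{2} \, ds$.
$\frac{2160}{2197}$

Consider the simpler parametrised integral
$$J(a) = \int_{0}^{1} 5 s^{a} \, ds = \frac{5}{a + 1}.$$

Differentiating under the integral sign brings down a factor of $\ln s$:
$$\frac{dJ}{da} = \int_{0}^{1} 5 s^{a} \log{\left(s \right)} \, ds = - \frac{5}{\left(a + 1\right)^{2}}.$$

Repeating twice in total — each differentiation brings down another $\ln s$ — gives
$$\frac{d^{2}J}{da^{2}} = \int_{0}^{1} 5 s^{a} \log{\left(s \right)}^{2} \, ds = \frac{10}{\left(a + 1\right)^{3}},$$
and the integrand here is exactly the target integrand, so $I = \frac{10}{\left(a + 1\right)^{3}}$.

Setting $a = \frac{7}{6}$:
$$I = \frac{2160}{2197}.$$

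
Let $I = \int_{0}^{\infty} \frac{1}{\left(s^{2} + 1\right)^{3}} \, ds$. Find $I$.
$\frac{3 \pi}{16}$

Begin with the known result
$$J(a) = \int_{0}^{\infty} \frac{1}{a^{2} + s^{2}} \, ds = \frac{\pi}{2 a}.$$

Differentiating under the integral sign with respect to $a$,
$$\frac{dJ}{da} = \int_{0}^{\infty} - \frac{2 a}{\left(a^{2} + s^{2}\right)^{2}} \, ds = - \frac{\pi}{2 a^{2}},$$
so $\int_{0}^{\infty} \frac{1}{\left(a^{2} + s^{2}\right)^{2}} \, ds = \frac{\pi}{4 a^{3}}$.

Repeating — each differentiation of $1/(s^2+a^2)^j$ produces $-2ja/(s^2+a^2)^{j+1}$ — and dividing through by $-2ja$ at each step yields, after $2$ differentiations in total,
$$\int_{0}^{\infty} \frac{1}{\left(a^{2} + s^{2}\right)^{3}} \, ds = \frac{3 \pi}{16 a^{5}}.$$

Setting $a = 1$:
$$I = \frac{3 \pi}{16}.$$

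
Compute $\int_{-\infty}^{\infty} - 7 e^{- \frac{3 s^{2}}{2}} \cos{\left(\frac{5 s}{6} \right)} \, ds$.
$- \frac{7 \sqrt{6} \sqrt{\pi}}{3 e^{\frac{25}{216}}}$

Treat the cosine frequency as a parameter and define $I(b) = \int_{-\infty}^{\infty} - 7 e^{- \frac{3 s^{2}}{2}} \cos{\left(b s \right)} \, ds$.

Differentiating under the integral sign,
$$I'(b) = \int_{-\infty}^{\infty} 7 s e^{- \frac{3 s^{2}}{2}} \sin{\left(b s \right)} \, ds.$$

Integrate $\int_{-\infty}^{\infty} s \sin(b s)\, e^{- \frac{3 s^{2}}{2}}\, ds$ by parts with $u = \sin(b s)$ and $dv = s\, e^{- \frac{3 s^{2}}{2}}\, ds$, giving $v = - \frac{e^{- \frac{3 s^{2}}{2}}}{3}$. The boundary term vanishes and
$$\int_{-\infty}^{\infty} s \sin(b s)\, e^{- \frac{3 s^{2}}{2}}\, ds = \frac{b}{3} \int_{-\infty}^{\infty} \cos(b s)\, e^{- \frac{3 s^{2}}{2}}\, ds,$$
so $I'(b) = - \frac{b}{3}\, I(b)$.

This is a separable first-order ODE; solving with the initial condition $I(0) = \int_{-\infty}^{\infty} - 7 e^{- \frac{3 s^{2}}{2}}\,ds = - \frac{7 \sqrt{6} \sqrt{\pi}}{3}$ gives
$$I(b) = - \frac{7 \sqrt{6} \sqrt{\pi} e^{- \frac{b^{2}}{6}}}{3}.$$

Setting $b = \frac{5}{6}$:
$$I = - \frac{7 \sqrt{6} \sqrt{\pi}}{3 e^{\frac{25}{216}}}.$$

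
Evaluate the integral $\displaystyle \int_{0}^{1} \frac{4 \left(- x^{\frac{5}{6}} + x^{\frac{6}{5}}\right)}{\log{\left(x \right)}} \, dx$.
$- \log{\left(\frac{625}{1296} \right)}$

Introduce a parameter $a$ in the exponent: let $I(a) = \int_{0}^{1} \frac{4 \left(x^{\frac{6}{5}} - x^{a}\right)}{\log{\left(x \right)}} \, dx$.

Since $\dfrac{\partial}{\partial a}\,x^{a} = x^{a} \ln x$, the $\ln x$ in the denominator cancels and
$$\frac{dI}{da} = \int_{0}^{1} -4 x^{a} \, dx = -4 \left[\frac{x^{a+1}}{a+1}\right]_0^1 = - \frac{4}{a + 1}.$$

Integrating with respect to $a$ gives $I(a) = - \log{\left(\frac{625 \left(a + 1\right)^{4}}{14641} \right)} + C$.

At $a = \frac{6}{5}$ the integrand is identically $0$, so $I(\frac{6}{5}) = 0$. The closed form gives $0$, hence $C = 0$.

Setting $a = \frac{5}{6}$:
$$I = - \log{\left(\frac{625}{1296} \right)}.$$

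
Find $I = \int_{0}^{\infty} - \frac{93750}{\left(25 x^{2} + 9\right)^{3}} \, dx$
$- \frac{3125 \pi}{216}$

Start from the standard arctangent integral
$$J(a) = \int_{0}^{\infty} - \frac{6}{a^{2} + x^{2}} \, dx = - \frac{3 \pi}{a}.$$

Differentiating under the integral sign with respect to $a$,
$$\frac{dJ}{da} = \int_{0}^{\infty} \frac{12 a}{\left(a^{2} + x^{2}\right)^{2}} \, dx = \frac{3 \pi}{a^{2}},$$
so $\int_{0}^{\infty} - \frac{6}{\left(a^{2} + x^{2}\right)^{2}} \, dx = - \frac{3 \pi}{2 a^{3}}$.

Repeating — each differentiation of $1/(x^2+a^2)^j$ produces $-2ja/(x^2+a^2)^{j+1}$ — and dividing through by $-2ja$ at each step yields, after $2$ differentiations in total,
$$\int_{0}^{\infty} - \frac{6}{\left(a^{2} + x^{2}\right)^{3}} \, dx = - \frac{9 \pi}{8 a^{5}}.$$

Setting $a = \frac{3}{5}$:
$$I = - \frac{3125 \pi}{216}.$$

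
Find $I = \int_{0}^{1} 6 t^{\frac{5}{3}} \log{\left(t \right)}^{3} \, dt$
$- \frac{729}{1024}$

Consider the simpler parametrised integral
$$J(a) = \int_{0}^{1} 6 t^{a} \, dt = \frac{6}{a + 1}.$$

Differentiating under the integral sign brings down a factor of $\ln t$:
$$\frac{dJ}{da} = \int_{0}^{1} 6 t^{a} \log{\left(t \right)} \, dt = - \frac{6}{\left(a + 1\right)^{2}}.$$

Repeating $3$ times in total — each differentiation brings down another $\ln t$ — gives
$$\frac{d^{3}J}{da^{3}} = \int_{0}^{1} 6 t^{a} \log{\left(t \right)}^{3} \, dt = - \frac{36}{\left(a + 1\right)^{4}},$$
and the integrand here is exactly the target integrand, so $I = - \frac{36}{\left(a + 1\right)^{4}}$.

Setting $a = \frac{5}{3}$:
$$I = - \frac{729}{1024}.$$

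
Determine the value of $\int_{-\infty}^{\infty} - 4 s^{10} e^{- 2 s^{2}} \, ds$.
$- \frac{945 \sqrt{2} \sqrt{\pi}}{512}$

Start from the elementary integral
$$J(a) = \int_{-\infty}^{\infty} - 4 e^{- a s^{2}} \, ds = - \frac{4 \sqrt{\pi}}{\sqrt{a}}.$$

Differentiating under the integral sign brings down a factor of $(-s^2)$:
$$\frac{dJ}{da} = \int_{-\infty}^{\infty} 4 s^{2} e^{- a s^{2}} \, ds = \frac{2 \sqrt{\pi}}{a^{\frac{3}{2}}}.$$

Repeating $5$ times in total — each differentiation brings down another $(-s^2)$ — gives
$$\frac{d^{5}J}{da^{5}} = \int_{-\infty}^{\infty} 4 s^{10} e^{- a s^{2}} \, ds = \frac{945 \sqrt{\pi}}{8 a^{\frac{11}{2}}},$$
and the integrand here is $(-1)^{5}$ times the target integrand, so $I = (-1)^{5}\,\frac{d^{5}J}{da^{5}} = - \frac{945 \sqrt{\pi}}{8 a^{\frac{11}{2}}}$.

Setting $a = 2$:
$$I = - \frac{945 \sqrt{2} \sqrt{\pi}}{512}.$$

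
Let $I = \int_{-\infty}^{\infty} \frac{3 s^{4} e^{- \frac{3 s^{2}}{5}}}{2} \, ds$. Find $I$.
$\frac{25 \sqrt{15} \sqrt{\pi}}{24}$

Start from the elementary integral
$$J(a) = \int_{-\infty}^{\infty} \frac{3 e^{- a s^{2}}}{2} \, ds = \frac{3 \sqrt{\pi}}{2 \sqrt{a}}.$$

Differentiating under the integral sign brings down a factor of $(-s^2)$:
$$\frac{dJ}{da} = \int_{-\infty}^{\infty} - \frac{3 s^{2} e^{- a s^{2}}}{2} \, ds = - \frac{3 \sqrt{\pi}}{4 a^{\frac{3}{2}}}.$$

Repeating twice in total — each differentiation brings down another $(-s^2)$ — gives
$$\frac{d^{2}J}{da^{2}} = \int_{-\infty}^{\infty} \frac{3 s^{4} e^{- a s^{2}}}{2} \, ds = \frac{9 \sqrt{\pi}}{8 a^{\frac{5}{2}}},$$
and the integrand here is exactly the target integrand, so $I = \frac{9 \sqrt{\pi}}{8 a^{\frac{5}{2}}}$.

Setting $a = \frac{3}{5}$:
$$I = \frac{25 \sqrt{15} \sqrt{\pi}}{24}.$$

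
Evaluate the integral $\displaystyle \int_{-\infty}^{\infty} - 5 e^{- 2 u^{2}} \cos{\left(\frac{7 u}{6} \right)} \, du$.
$- \frac{5 \sqrt{2} \sqrt{\pi}}{2 e^{\frac{49}{288}}}$

Let $b$ denote the cosine frequency and define $I(b) = \int_{-\infty}^{\infty} - 5 e^{- 2 u^{2}} \cos{\left(b u \right)} \, du$.

Differentiating under the integral sign,
$$I'(b) = \int_{-\infty}^{\infty} 5 u e^{- 2 u^{2}} \sin{\left(b u \right)} \, du.$$

Integrate $\int_{-\infty}^{\infty} u \sin(b u)\, e^{- 2 u^{2}}\, du$ by parts with $w = \sin(b u)$ and $dv = u\, e^{- 2 u^{2}}\, du$, giving $v = - \frac{e^{- 2 u^{2}}}{4}$. The boundary term vanishes and
$$\int_{-\infty}^{\infty} u \sin(b u)\, e^{- 2 u^{2}}\, du = \frac{b}{4} \int_{-\infty}^{\infty} \cos(b u)\, e^{- 2 u^{2}}\, du,$$
so $I'(b) = - \frac{b}{4}\, I(b)$.

This is a separable first-order ODE; solving with the initial condition $I(0) = \int_{-\infty}^{\infty} - 5 e^{- 2 u^{2}}\,du = - \frac{5 \sqrt{2} \sqrt{\pi}}{2}$ gives
$$I(b) = - \frac{5 \sqrt{2} \sqrt{\pi} e^{- \frac{b^{2}}{8}}}{2}.$$

Setting $b = \frac{7}{6}$:
$$I = - \frac{5 \sqrt{2} \sqrt{\pi}}{2 e^{\frac{49}{288}}}.$$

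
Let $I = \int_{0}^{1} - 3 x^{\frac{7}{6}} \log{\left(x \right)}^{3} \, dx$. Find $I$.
$\frac{23328}{28561}$

Consider the simpler parametrised integral
$$J(a) = \int_{0}^{1} - 3 x^{a} \, dx = - \frac{3}{a + 1}.$$

Differentiating under the integral sign brings down a factor of $\ln x$:
$$\frac{dJ}{da} = \int_{0}^{1} - 3 x^{a} \log{\left(x \right)} \, dx = \frac{3}{\left(a + 1\right)^{2}}.$$

Repeating $3$ times in total — each differentiation brings down another $\ln x$ — gives
$$\frac{d^{3}J}{da^{3}} = \int_{0}^{1} - 3 x^{a} \log{\left(x \right)}^{3} \, dx = \frac{18}{\left(a + 1\right)^{4}},$$
and the integrand here is exactly the target integrand, so $I = \frac{18}{\left(a + 1\right)^{4}}$.

Setting $a = \frac{7}{6}$:
$$I = \frac{23328}{28561}.$$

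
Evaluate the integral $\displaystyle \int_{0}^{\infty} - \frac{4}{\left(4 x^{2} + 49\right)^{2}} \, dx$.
$- \frac{\pi}{686}$

Start from the standard arctangent integral
$$J(a) = \int_{0}^{\infty} - \frac{1}{4 \left(a^{2} + x^{2}\right)} \, dx = - \frac{\pi}{8 a}.$$

Differentiating under the integral sign with respect to $a$,
$$\frac{dJ}{da} = \int_{0}^{\infty} \frac{a}{2 \left(a^{2} + x^{2}\right)^{2}} \, dx = \frac{\pi}{8 a^{2}},$$
so $\int_{0}^{\infty} - \frac{1}{4 \left(a^{2} + x^{2}\right)^{2}} \, dx = - \frac{\pi}{16 a^{3}}$.

Setting $a = \frac{7}{2}$:
$$I = - \frac{\pi}{686}.$$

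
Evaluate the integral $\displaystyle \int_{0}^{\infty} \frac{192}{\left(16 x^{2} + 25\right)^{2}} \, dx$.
$\frac{12 \pi}{125}$

Begin with the known result
$$J(a) = \int_{0}^{\infty} \frac{3}{4 \left(a^{2} + x^{2}\right)} \, dx = \frac{3 \pi}{8 a}.$$

Differentiating under the integral sign with respect to $a$,
$$\frac{dJ}{da} = \int_{0}^{\infty} - \frac{3 a}{2 \left(a^{2} + x^{2}\right)^{2}} \, dx = - \frac{3 \pi}{8 a^{2}},$$
so $\int_{0}^{\infty} \frac{3}{4 \left(a^{2} + x^{2}\right)^{2}} \, dx = \frac{3 \pi}{16 a^{3}}$.

Setting $a = \frac{5}{4}$:
$$I = \frac{12 \pi}{125}.$$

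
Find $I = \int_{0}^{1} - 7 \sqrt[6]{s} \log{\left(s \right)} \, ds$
$\frac{36}{7}$

Begin with the known integral
$$J(a) = \int_{0}^{1} - 7 s^{a} \, ds = - \frac{7}{a + 1}.$$

Differentiating under the integral sign brings down a factor of $\ln s$:
$$\frac{dJ}{da} = \int_{0}^{1} - 7 s^{a} \log{\left(s \right)} \, ds = \frac{7}{\left(a + 1\right)^{2}}.$$

The integral on the left is $I$, so $I = \frac{7}{\left(a + 1\right)^{2}}$.

Setting $a = \frac{1}{6}$:
$$I = \frac{36}{7}.$$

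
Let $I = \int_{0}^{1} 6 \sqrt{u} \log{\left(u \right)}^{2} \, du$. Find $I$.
$\frac{32}{9}$

Consider the simpler parametrised integral
$$J(a) = \int_{0}^{1} 6 u^{a} \, du = \frac{6}{a + 1}.$$

Differentiating under the integral sign brings down a factor of $\ln u$:
$$\frac{dJ}{da} = \int_{0}^{1} 6 u^{a} \log{\left(u \right)} \, du = - \frac{6}{\left(a + 1\right)^{2}}.$$

Repeating twice in total — each differentiation brings down another $\ln u$ — gives
$$\frac{d^{2}J}{da^{2}} = \int_{0}^{1} 6 u^{a} \log{\left(u \right)}^{2} \, du = \frac{12}{\left(a + 1\right)^{3}},$$
and the integrand here is exactly the target integrand, so $I = \frac{12}{\left(a + 1\right)^{3}}$.

Setting $a = \frac{1}{2}$:
$$I = \frac{32}{9}.$$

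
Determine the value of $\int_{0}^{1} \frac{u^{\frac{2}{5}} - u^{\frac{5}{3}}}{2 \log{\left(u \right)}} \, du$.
$\log{\left(\frac{\sqrt{210}}{20} \right)}$

Replace the exponent $\frac{5}{3}$ by a parameter $a$: let $I(a) = \int_{0}^{1} \frac{u^{\frac{2}{5}} - u^{a}}{2 \log{\left(u \right)}} \, du$.

Since $\dfrac{\partial}{\partial a}\,u^{a} = u^{a} \ln u$, the $\ln u$ in the denominator cancels and
$$\frac{dI}{da} = \int_{0}^{1} - \frac{1}{2} u^{a} \, du = - \frac{1}{2} \left[\frac{u^{a+1}}{a+1}\right]_0^1 = - \frac{1}{2 a + 2}.$$

Integrating with respect to $a$ gives $I(a) = - \frac{\log{\left(a + 1 \right)}}{2} - \frac{\log{\left(5 \right)}}{2} + \frac{\log{\left(7 \right)}}{2} + C$.

At $a = \frac{2}{5}$ the integrand is identically $0$, so $I(\frac{2}{5}) = 0$. The closed form gives $0$, hence $C = 0$.

Setting $a = \frac{5}{3}$:
$$I = \log{\left(\frac{\sqrt{210}}{20} \right)}.$$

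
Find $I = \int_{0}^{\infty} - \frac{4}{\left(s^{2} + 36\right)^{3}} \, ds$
$- \frac{\pi}{10368}$

Begin with the known result
$$J(a) = \int_{0}^{\infty} - \frac{4}{a^{2} + s^{2}} \, ds = - \frac{2 \pi}{a}.$$

Differentiating under the integral sign with respect to $a$,
$$\frac{dJ}{da} = \int_{0}^{\infty} \frac{8 a}{\left(a^{2} + s^{2}\right)^{2}} \, ds = \frac{2 \pi}{a^{2}},$$
so $\int_{0}^{\infty} - \frac{4}{\left(a^{2} + s^{2}\right)^{2}} \, ds = - \frac{\pi}{a^{3}}$.

Repeating — each differentiation of $1/(s^2+a^2)^j$ produces $-2ja/(s^2+a^2)^{j+1}$ — and dividing through by $-2ja$ at each step yields, after $2$ differentiations in total,
$$\int_{0}^{\infty} - \frac{4}{\left(a^{2} + s^{2}\right)^{3}} \, ds = - \frac{3 \pi}{4 a^{5}}.$$

Setting $a = 6$:
$$I = - \frac{\pi}{10368}.$$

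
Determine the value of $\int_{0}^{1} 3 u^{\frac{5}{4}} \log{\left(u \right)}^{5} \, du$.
$- \frac{163840}{59049}$

Start from the elementary integral
$$J(a) = \int_{0}^{1} 3 u^{a} \, du = \frac{3}{a + 1}.$$

Differentiating under the integral sign brings down a factor of $\ln u$:
$$\frac{dJ}{da} = \int_{0}^{1} 3 u^{a} \log{\left(u \right)} \, du = - \frac{3}{\left(a + 1\right)^{2}}.$$

Repeating $5$ times in total — each differentiation brings down another $\ln u$ — gives
$$\frac{d^{5}J}{da^{5}} = \int_{0}^{1} 3 u^{a} \log{\left(u \right)}^{5} \, du = - \frac{360}{\left(a + 1\right)^{6}},$$
and the integrand here is exactly the target integrand, so $I = - \frac{360}{\left(a + 1\right)^{6}}$.

Setting $a = \frac{5}{4}$:
$$I = - \frac{163840}{59049}.$$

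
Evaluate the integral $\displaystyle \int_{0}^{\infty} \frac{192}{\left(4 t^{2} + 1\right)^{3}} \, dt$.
$18 \pi$

Begin with the known result
$$J(a) = \int_{0}^{\infty} \frac{3}{a^{2} + t^{2}} \, dt = \frac{3 \pi}{2 a}.$$

Differentiating under the integral sign with respect to $a$,
$$\frac{dJ}{da} = \int_{0}^{\infty} - \frac{6 a}{\left(a^{2} + t^{2}\right)^{2}} \, dt = - \frac{3 \pi}{2 a^{2}},$$
so $\int_{0}^{\infty} \frac{3}{\left(a^{2} + t^{2}\right)^{2}} \, dt = \frac{3 \pi}{4 a^{3}}$.

Repeating — each differentiation of $1/(t^2+a^2)^j$ produces $-2ja/(t^2+a^2)^{j+1}$ — and dividing through by $-2ja$ at each step yields, after $2$ differentiations in total,
$$\int_{0}^{\infty} \frac{3}{\left(a^{2} + t^{2}\right)^{3}} \, dt = \frac{9 \pi}{16 a^{5}}.$$

Setting $a = \frac{1}{2}$:
$$I = 18 \pi.$$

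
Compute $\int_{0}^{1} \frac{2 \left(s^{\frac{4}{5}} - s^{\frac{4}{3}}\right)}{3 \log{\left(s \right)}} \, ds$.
$- \log{\left(\frac{35^{\frac{2}{3}}}{9} \right)}$

Consider the one-parameter family: let $I(a) = \int_{0}^{1} \frac{2 \left(s^{\frac{4}{5}} - s^{a}\right)}{3 \log{\left(s \right)}} \, ds$.

Since $\dfrac{\partial}{\partial a}\,s^{a} = s^{a} \ln s$, the $\ln s$ in the denominator cancels and
$$\frac{dI}{da} = \int_{0}^{1} - \frac{2}{3} s^{a} \, ds = - \frac{2}{3} \left[\frac{s^{a+1}}{a+1}\right]_0^1 = - \frac{2}{3 a + 3}.$$

Integrating with respect to $a$ gives $I(a) = - \log{\left(\frac{15^{\frac{2}{3}} \left(a + 1\right)^{\frac{2}{3}}}{9} \right)} + C$.

At $a = \frac{4}{5}$ the integrand is identically $0$, so $I(\frac{4}{5}) = 0$. The closed form gives $0$, hence $C = 0$.

Setting $a = \frac{4}{3}$:
$$I = - \log{\left(\frac{35^{\frac{2}{3}}}{9} \right)}.$$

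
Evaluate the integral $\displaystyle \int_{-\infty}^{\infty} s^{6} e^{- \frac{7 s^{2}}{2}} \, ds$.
$\frac{15 \sqrt{14} \sqrt{\pi}}{2401}$

Consider the simpler parametrised integral
$$J(a) = \int_{-\infty}^{\infty} e^{- a s^{2}} \, ds = \frac{\sqrt{\pi}}{\sqrt{a}}.$$

Differentiating under the integral sign brings down a factor of $(-s^2)$:
$$\frac{dJ}{da} = \int_{-\infty}^{\infty} - s^{2} e^{- a s^{2}} \, ds = - \frac{\sqrt{\pi}}{2 a^{\frac{3}{2}}}.$$

Repeating $3$ times in total — each differentiation brings down another $(-s^2)$ — gives
$$\frac{d^{3}J}{da^{3}} = \int_{-\infty}^{\infty} - s^{6} e^{- a s^{2}} \, ds = - \frac{15 \sqrt{\pi}}{8 a^{\frac{7}{2}}},$$
and the integrand here is $(-1)^{3}$ times the target integrand, so $I = (-1)^{3}\,\frac{d^{3}J}{da^{3}} = \frac{15 \sqrt{\pi}}{8 a^{\frac{7}{2}}}$.

Setting $a = \frac{7}{2}$:
$$I = \frac{15 \sqrt{14} \sqrt{\pi}}{2401}.$$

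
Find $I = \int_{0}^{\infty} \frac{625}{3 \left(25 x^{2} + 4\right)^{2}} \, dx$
$\frac{125 \pi}{96}$

Begin with the known result
$$J(a) = \int_{0}^{\infty} \frac{1}{3 \left(a^{2} + x^{2}\right)} \, dx = \frac{\pi}{6 a}.$$

Differentiating under the integral sign with respect to $a$,
$$\frac{dJ}{da} = \int_{0}^{\infty} - \frac{2 a}{3 \left(a^{2} + x^{2}\right)^{2}} \, dx = - \frac{\pi}{6 a^{2}},$$
so $\int_{0}^{\infty} \frac{1}{3 \left(a^{2} + x^{2}\right)^{2}} \, dx = \frac{\pi}{12 a^{3}}$.

Setting $a = \frac{2}{5}$:
$$I = \frac{125 \pi}{96}.$$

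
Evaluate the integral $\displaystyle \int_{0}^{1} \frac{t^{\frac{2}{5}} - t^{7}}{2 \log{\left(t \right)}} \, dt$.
$\log{\left(\frac{\sqrt{70}}{20} \right)}$

Introduce a parameter $a$ in the exponent: let $I(a) = \int_{0}^{1} \frac{- t^{7} + t^{a}}{2 \log{\left(t \right)}} \, dt$.

Since $\dfrac{\partial}{\partial a}\,t^{a} = t^{a} \ln t$, the $\ln t$ in the denominator cancels and
$$\frac{dI}{da} = \int_{0}^{1} \frac{1}{2} t^{a} \, dt = \frac{1}{2} \left[\frac{t^{a+1}}{a+1}\right]_0^1 = \frac{1}{2 \left(a + 1\right)}.$$

Integrating with respect to $a$ gives $I(a) = \frac{\log{\left(a + 1 \right)}}{2} - \frac{3 \log{\left(2 \right)}}{2} + C$.

At $a = 7$ the integrand is identically $0$, so $I(7) = 0$. The closed form gives $0$, hence $C = 0$.

Setting $a = \frac{2}{5}$:
$$I = \log{\left(\frac{\sqrt{70}}{20} \right)}.$$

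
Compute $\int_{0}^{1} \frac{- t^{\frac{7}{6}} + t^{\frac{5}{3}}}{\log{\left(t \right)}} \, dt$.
$\log{\left(\frac{16}{13} \right)}$

Consider the one-parameter family: let $I(a) = \int_{0}^{1} \frac{- t^{\frac{7}{6}} + t^{a}}{\log{\left(t \right)}} \, dt$.

Since $\dfrac{\partial}{\partial a}\,t^{a} = t^{a} \ln t$, the $\ln t$ in the denominator cancels and
$$\frac{dI}{da} = \int_{0}^{1} t^{a} \, dt = \left[\frac{t^{a+1}}{a+1}\right]_0^1 = \frac{1}{a + 1}.$$

Integrating with respect to $a$ gives $I(a) = \log{\left(\frac{6 a}{13} + \frac{6}{13} \right)} + C$.

At $a = \frac{7}{6}$ the integrand is identically $0$, so $I(\frac{7}{6}) = 0$. The closed form gives $0$, hence $C = 0$.

Setting $a = \frac{5}{3}$:
$$I = \log{\left(\frac{16}{13} \right)}.$$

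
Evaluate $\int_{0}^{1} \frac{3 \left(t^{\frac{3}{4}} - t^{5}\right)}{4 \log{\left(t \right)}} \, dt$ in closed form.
$\log{\left(\frac{\sqrt[4]{24} \cdot 7^{\frac{3}{4}}}{24} \right)}$

Replace the exponent $5$ by a parameter $a$: let $I(a) = \int_{0}^{1} \frac{3 \left(t^{\frac{3}{4}} - t^{a}\right)}{4 \log{\left(t \right)}} \, dt$.

Since $\dfrac{\partial}{\partial a}\,t^{a} = t^{a} \ln t$, the $\ln t$ in the denominator cancels and
$$\frac{dI}{da} = \int_{0}^{1} - \frac{3}{4} t^{a} \, dt = - \frac{3}{4} \left[\frac{t^{a+1}}{a+1}\right]_0^1 = - \frac{3}{4 a + 4}.$$

Integrating with respect to $a$ gives $I(a) = - \frac{3 \log{\left(a + 1 \right)}}{4} - \frac{3 \log{\left(2 \right)}}{2} + \frac{3 \log{\left(7 \right)}}{4} + C$.

At $a = \frac{3}{4}$ the integrand is identically $0$, so $I(\frac{3}{4}) = 0$. The closed form gives $0$, hence $C = 0$.

Setting $a = 5$:
$$I = \log{\left(\frac{\sqrt[4]{24} \cdot 7^{\frac{3}{4}}}{24} \right)}.$$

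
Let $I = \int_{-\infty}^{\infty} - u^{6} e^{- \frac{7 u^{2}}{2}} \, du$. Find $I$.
$- \frac{15 \sqrt{14} \sqrt{\pi}}{2401}$

Start from the elementary integral
$$J(a) = \int_{-\infty}^{\infty} - e^{- a u^{2}} \, du = - \frac{\sqrt{\pi}}{\sqrt{a}}.$$

Differentiating under the integral sign brings down a factor of $(-u^2)$:
$$\frac{dJ}{da} = \int_{-\infty}^{\infty} u^{2} e^{- a u^{2}} \, du = \frac{\sqrt{\pi}}{2 a^{\frac{3}{2}}}.$$

Repeating $3$ times in total — each differentiation brings down another $(-u^2)$ — gives
$$\frac{d^{3}J}{da^{3}} = \int_{-\infty}^{\infty} u^{6} e^{- a u^{2}} \, du = \frac{15 \sqrt{\pi}}{8 a^{\frac{7}{2}}},$$
and the integrand here is $(-1)^{3}$ times the target integrand, so $I = (-1)^{3}\,\frac{d^{3}J}{da^{3}} = - \frac{15 \sqrt{\pi}}{8 a^{\frac{7}{2}}}$.

Setting $a = \frac{7}{2}$:
$$I = - \frac{15 \sqrt{14} \sqrt{\pi}}{2401}.$$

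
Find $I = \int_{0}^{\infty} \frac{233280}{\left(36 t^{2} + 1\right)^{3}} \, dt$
$7290 \pi$

Begin with the known result
$$J(a) = \int_{0}^{\infty} \frac{5}{a^{2} + t^{2}} \, dt = \frac{5 \pi}{2 a}.$$

Differentiating under the integral sign with respect to $a$,
$$\frac{dJ}{da} = \int_{0}^{\infty} - \frac{10 a}{\left(a^{2} + t^{2}\right)^{2}} \, dt = - \frac{5 \pi}{2 a^{2}},$$
so $\int_{0}^{\infty} \frac{5}{\left(a^{2} + t^{2}\right)^{2}} \, dt = \frac{5 \pi}{4 a^{3}}$.

Repeating — each differentiation of $1/(t^2+a^2)^j$ produces $-2ja/(t^2+a^2)^{j+1}$ — and dividing through by $-2ja$ at each step yields, after $2$ differentiations in total,
$$\int_{0}^{\infty} \frac{5}{\left(a^{2} + t^{2}\right)^{3}} \, dt = \frac{15 \pi}{16 a^{5}}.$$

Setting $a = \frac{1}{6}$:
$$I = 7290 \pi.$$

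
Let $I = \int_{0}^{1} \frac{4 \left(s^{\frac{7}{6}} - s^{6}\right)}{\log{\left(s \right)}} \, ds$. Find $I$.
$- \log{\left(\frac{3111696}{28561} \right)}$

Replace the exponent $6$ by a parameter $a$: let $I(a) = \int_{0}^{1} \frac{4 \left(s^{\frac{7}{6}} - s^{a}\right)}{\log{\left(s \right)}} \, ds$.

Since $\dfrac{\partial}{\partial a}\,s^{a} = s^{a} \ln s$, the $\ln s$ in the denominator cancels and
$$\frac{dI}{da} = \int_{0}^{1} -4 s^{a} \, ds = -4 \left[\frac{s^{a+1}}{a+1}\right]_0^1 = - \frac{4}{a + 1}.$$

Integrating with respect to $a$ gives $I(a) = - \log{\left(\frac{1296 \left(a + 1\right)^{4}}{28561} \right)} + C$.

At $a = \frac{7}{6}$ the integrand is identically $0$, so $I(\frac{7}{6}) = 0$. The closed form gives $0$, hence $C = 0$.

Setting $a = 6$:
$$I = - \log{\left(\frac{3111696}{28561} \right)}.$$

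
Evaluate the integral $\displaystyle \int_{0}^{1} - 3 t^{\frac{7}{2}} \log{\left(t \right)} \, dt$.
$\frac{4}{27}$

Start from the elementary integral
$$J(a) = \int_{0}^{1} - 3 t^{a} \, dt = - \frac{3}{a + 1}.$$

Differentiating under the integral sign brings down a factor of $\ln t$:
$$\frac{dJ}{da} = \int_{0}^{1} - 3 t^{a} \log{\left(t \right)} \, dt = \frac{3}{\left(a + 1\right)^{2}}.$$

The integral on the left is $I$, so $I = \frac{3}{\left(a + 1\right)^{2}}$.

Setting $a = \frac{7}{2}$:
$$I = \frac{4}{27}.$$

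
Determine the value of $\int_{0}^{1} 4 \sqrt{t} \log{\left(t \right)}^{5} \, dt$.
$- \frac{10240}{243}$

Begin with the known integral
$$J(a) = \int_{0}^{1} 4 t^{a} \, dt = \frac{4}{a + 1}.$$

Differentiating under the integral sign brings down a factor of $\ln t$:
$$\frac{dJ}{da} = \int_{0}^{1} 4 t^{a} \log{\left(t \right)} \, dt = - \frac{4}{\left(a + 1\right)^{2}}.$$

Repeating $5$ times in total — each differentiation brings down another $\ln t$ — gives
$$\frac{d^{5}J}{da^{5}} = \int_{0}^{1} 4 t^{a} \log{\left(t \right)}^{5} \, dt = - \frac{480}{\left(a + 1\right)^{6}},$$
and the integrand here is exactly the target integrand, so $I = - \frac{480}{\left(a + 1\right)^{6}}$.

Setting $a = \frac{1}{2}$:
$$I = - \frac{10240}{243}.$$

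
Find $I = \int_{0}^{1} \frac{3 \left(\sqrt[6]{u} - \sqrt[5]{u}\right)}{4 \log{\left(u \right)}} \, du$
$\log{\left(\frac{35^{\frac{3}{4}} \sqrt{6}}{36} \right)}$

Introduce a parameter $a$ in the exponent: let $I(a) = \int_{0}^{1} \frac{3 \left(\sqrt[6]{u} - u^{a}\right)}{4 \log{\left(u \right)}} \, du$.

Since $\dfrac{\partial}{\partial a}\,u^{a} = u^{a} \ln u$, the $\ln u$ in the denominator cancels and
$$\frac{dI}{da} = \int_{0}^{1} - \frac{3}{4} u^{a} \, du = - \frac{3}{4} \left[\frac{u^{a+1}}{a+1}\right]_0^1 = - \frac{3}{4 a + 4}.$$

Integrating with respect to $a$ gives $I(a) = - \frac{3 \log{\left(a + 1 \right)}}{4} - \frac{3 \log{\left(6 \right)}}{4} + \frac{3 \log{\left(7 \right)}}{4} + C$.

At $a = \frac{1}{6}$ the integrand is identically $0$, so $I(\frac{1}{6}) = 0$. The closed form gives $0$, hence $C = 0$.

Setting $a = \frac{1}{5}$:
$$I = \log{\left(\frac{35^{\frac{3}{4}} \sqrt{6}}{36} \right)}.$$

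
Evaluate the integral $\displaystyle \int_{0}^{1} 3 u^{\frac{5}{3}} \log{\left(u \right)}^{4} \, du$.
$\frac{2187}{4096}$

Consider the simpler parametrised integral
$$J(a) = \int_{0}^{1} 3 u^{a} \, du = \frac{3}{a + 1}.$$

Differentiating under the integral sign brings down a factor of $\ln u$:
$$\frac{dJ}{da} = \int_{0}^{1} 3 u^{a} \log{\left(u \right)} \, du = - \frac{3}{\left(a + 1\right)^{2}}.$$

Repeating $4$ times in total — each differentiation brings down another $\ln u$ — gives
$$\frac{d^{4}J}{da^{4}} = \int_{0}^{1} 3 u^{a} \log{\left(u \right)}^{4} \, du = \frac{72}{\left(a + 1\right)^{5}},$$
and the integrand here is exactly the target integrand, so $I = \frac{72}{\left(a + 1\right)^{5}}$.

Setting $a = \frac{5}{3}$:
$$I = \frac{2187}{4096}.$$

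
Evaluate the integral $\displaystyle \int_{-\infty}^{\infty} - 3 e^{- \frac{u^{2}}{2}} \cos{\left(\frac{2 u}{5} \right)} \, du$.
$- \frac{3 \sqrt{2} \sqrt{\pi}}{e^{\frac{2}{25}}}$

Treat the cosine frequency as a parameter and define $I(b) = \int_{-\infty}^{\infty} - 3 e^{- \frac{u^{2}}{2}} \cos{\left(b u \right)} \, du$.

Differentiating under the integral sign,
$$I'(b) = \int_{-\infty}^{\infty} 3 u e^{- \frac{u^{2}}{2}} \sin{\left(b u \right)} \, du.$$

Integrate $\int_{-\infty}^{\infty} u \sin(b u)\, e^{- \frac{u^{2}}{2}}\, du$ by parts with $w = \sin(b u)$ and $dv = u\, e^{- \frac{u^{2}}{2}}\, du$, giving $v = - e^{- \frac{u^{2}}{2}}$. The boundary term vanishes and
$$\int_{-\infty}^{\infty} u \sin(b u)\, e^{- \frac{u^{2}}{2}}\, du = b \int_{-\infty}^{\infty} \cos(b u)\, e^{- \frac{u^{2}}{2}}\, du,$$
so $I'(b) = - b\, I(b)$.

This is a separable first-order ODE; solving with the initial condition $I(0) = \int_{-\infty}^{\infty} - 3 e^{- \frac{u^{2}}{2}}\,du = - 3 \sqrt{2} \sqrt{\pi}$ gives
$$I(b) = - 3 \sqrt{2} \sqrt{\pi} e^{- \frac{b^{2}}{2}}.$$

Setting $b = \frac{2}{5}$:
$$I = - \frac{3 \sqrt{2} \sqrt{\pi}}{e^{\frac{2}{25}}}.$$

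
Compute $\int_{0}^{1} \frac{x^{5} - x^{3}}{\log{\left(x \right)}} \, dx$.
$\log{\left(\frac{3}{2} \right)}$

Consider the one-parameter family: let $I(a) = \int_{0}^{1} \frac{- x^{3} + x^{a}}{\log{\left(x \right)}} \, dx$.

Since $\dfrac{\partial}{\partial a}\,x^{a} = x^{a} \ln x$, the $\ln x$ in the denominator cancels and
$$\frac{dI}{da} = \int_{0}^{1} x^{a} \, dx = \left[\frac{x^{a+1}}{a+1}\right]_0^1 = \frac{1}{a + 1}.$$

Integrating with respect to $a$ gives $I(a) = \log{\left(\frac{a}{4} + \frac{1}{4} \right)} + C$.

At $a = 3$ the integrand is identically $0$, so $I(3) = 0$. The closed form gives $0$, hence $C = 0$.

Setting $a = 5$:
$$I = \log{\left(\frac{3}{2} \right)}.$$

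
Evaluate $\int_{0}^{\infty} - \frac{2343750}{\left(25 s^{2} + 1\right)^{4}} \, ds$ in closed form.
$- \frac{1171875 \pi}{16}$

Start from the standard arctangent integral
$$J(a) = \int_{0}^{\infty} - \frac{6}{a^{2} + s^{2}} \, ds = - \frac{3 \pi}{a}.$$

Differentiating under the integral sign with respect to $a$,
$$\frac{dJ}{da} = \int_{0}^{\infty} \frac{12 a}{\left(a^{2} + s^{2}\right)^{2}} \, ds = \frac{3 \pi}{a^{2}},$$
so $\int_{0}^{\infty} - \frac{6}{\left(a^{2} + s^{2}\right)^{2}} \, ds = - \frac{3 \pi}{2 a^{3}}$.

Repeating — each differentiation of $1/(s^2+a^2)^j$ produces $-2ja/(s^2+a^2)^{j+1}$ — and dividing through by $-2ja$ at each step yields, after $3$ differentiations in total,
$$\int_{0}^{\infty} - \frac{6}{\left(a^{2} + s^{2}\right)^{4}} \, ds = - \frac{15 \pi}{16 a^{7}}.$$

Setting $a = \frac{1}{5}$:
$$I = - \frac{1171875 \pi}{16}.$$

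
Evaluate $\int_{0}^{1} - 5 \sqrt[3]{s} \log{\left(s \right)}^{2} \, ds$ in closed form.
$- \frac{135}{32}$

Start from the elementary integral
$$J(a) = \int_{0}^{1} - 5 s^{a} \, ds = - \frac{5}{a + 1}.$$

Differentiating under the integral sign brings down a factor of $\ln s$:
$$\frac{dJ}{da} = \int_{0}^{1} - 5 s^{a} \log{\left(s \right)} \, ds = \frac{5}{\left(a + 1\right)^{2}}.$$

Repeating twice in total — each differentiation brings down another $\ln s$ — gives
$$\frac{d^{2}J}{da^{2}} = \int_{0}^{1} - 5 s^{a} \log{\left(s \right)}^{2} \, ds = - \frac{10}{\left(a + 1\right)^{3}},$$
and the integrand here is exactly the target integrand, so $I = - \frac{10}{\left(a + 1\right)^{3}}$.

Setting $a = \frac{1}{3}$:
$$I = - \frac{135}{32}.$$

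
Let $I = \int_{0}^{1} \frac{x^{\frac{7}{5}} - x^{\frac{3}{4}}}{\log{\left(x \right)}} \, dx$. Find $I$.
$- \log{\left(35 \right)} + \log{\left(48 \right)}$

Consider the one-parameter family: let $I(a) = \int_{0}^{1} \frac{x^{\frac{7}{5}} - x^{a}}{\log{\left(x \right)}} \, dx$.

Since $\dfrac{\partial}{\partial a}\,x^{a} = x^{a} \ln x$, the $\ln x$ in the denominator cancels and
$$\frac{dI}{da} = \int_{0}^{1} -1 x^{a} \, dx = -1 \left[\frac{x^{a+1}}{a+1}\right]_0^1 = - \frac{1}{a + 1}.$$

Integrating with respect to $a$ gives $I(a) = - \log{\left(\frac{5 a}{12} + \frac{5}{12} \right)} + C$.

At $a = \frac{7}{5}$ the integrand is identically $0$, so $I(\frac{7}{5}) = 0$. The closed form gives $0$, hence $C = 0$.

Setting $a = \frac{3}{4}$:
$$I = - \log{\left(35 \right)} + \log{\left(48 \right)}.$$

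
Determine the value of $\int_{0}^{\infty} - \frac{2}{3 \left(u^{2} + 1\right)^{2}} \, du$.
$- \frac{\pi}{6}$

Start from the standard arctangent integral
$$J(a) = \int_{0}^{\infty} - \frac{2}{3 \left(a^{2} + u^{2}\right)} \, du = - \frac{\pi}{3 a}.$$

Differentiating under the integral sign with respect to $a$,
$$\frac{dJ}{da} = \int_{0}^{\infty} \frac{4 a}{3 \left(a^{2} + u^{2}\right)^{2}} \, du = \frac{\pi}{3 a^{2}},$$
so $\int_{0}^{\infty} - \frac{2}{3 \left(a^{2} + u^{2}\right)^{2}} \, du = - \frac{\pi}{6 a^{3}}$.

Setting $a = 1$:
$$I = - \frac{\pi}{6}.$$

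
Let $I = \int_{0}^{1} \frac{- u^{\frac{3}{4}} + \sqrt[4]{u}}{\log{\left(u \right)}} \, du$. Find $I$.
$\log{\left(\frac{5}{7} \right)}$

Introduce a parameter $a$ in the exponent: let $I(a) = \int_{0}^{1} \frac{- u^{\frac{3}{4}} + u^{a}}{\log{\left(u \right)}} \, du$.

Since $\dfrac{\partial}{\partial a}\,u^{a} = u^{a} \ln u$, the $\ln u$ in the denominator cancels and
$$\frac{dI}{da} = \int_{0}^{1} u^{a} \, du = \left[\frac{u^{a+1}}{a+1}\right]_0^1 = \frac{1}{a + 1}.$$

Integrating with respect to $a$ gives $I(a) = \log{\left(\frac{4 a}{7} + \frac{4}{7} \right)} + C$.

At $a = \frac{3}{4}$ the integrand is identically $0$, so $I(\frac{3}{4}) = 0$. The closed form gives $0$, hence $C = 0$.

Setting $a = \frac{1}{4}$:
$$I = \log{\left(\frac{5}{7} \right)}.$$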